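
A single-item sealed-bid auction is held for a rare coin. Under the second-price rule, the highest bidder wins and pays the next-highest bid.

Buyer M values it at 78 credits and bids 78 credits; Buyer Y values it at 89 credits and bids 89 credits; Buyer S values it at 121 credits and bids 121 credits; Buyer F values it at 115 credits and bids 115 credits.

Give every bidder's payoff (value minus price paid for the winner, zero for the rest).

Bids in descending order: Buyer S 121 credits, then Buyer F 115 credits, then Buyer Y 89 credits, then Buyer M 78 credits.
Buyer S has the top bid and wins; the price is the second-highest bid, 115 credits.
Buyer S's payoff = 121 credits − 115 credits = 6 credits. All other bidders lose, so their payoff is 0.

Payoffs: Buyer M 0 credits, Buyer Y 0 credits, Buyer S 6 credits, Buyer F 0 credits.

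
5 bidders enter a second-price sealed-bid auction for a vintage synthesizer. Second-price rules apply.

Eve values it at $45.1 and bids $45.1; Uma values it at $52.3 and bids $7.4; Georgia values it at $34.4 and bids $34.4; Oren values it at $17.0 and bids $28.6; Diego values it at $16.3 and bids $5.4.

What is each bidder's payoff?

Payoffs: Eve $10.7, Uma $0.0, Georgia $0.0, Oren $0.0, Diego $0.0.

Ranking the bids: Eve $45.1, then Georgia $34.4, then Oren $28.6, then Uma $7.4, then Diego $5.4.
Eve has the top bid and wins; the price is the second-highest bid, $34.4.
Eve's payoff = $45.1 − $34.4 = $10.7. All other bidders lose, so their payoff is 0.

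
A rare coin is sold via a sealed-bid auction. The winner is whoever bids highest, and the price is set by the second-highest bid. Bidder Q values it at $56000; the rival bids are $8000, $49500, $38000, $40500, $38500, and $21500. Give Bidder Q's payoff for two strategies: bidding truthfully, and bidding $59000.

Truthful: $6500; alternative: $6500.

The highest competing bid is $49500.
Bidding truthfully at $56000: Bidder Q has the top bid, wins, and pays the second-highest bid $49500. Payoff = $56000 − $49500 = $6500.
Bidding $59000: Bidder Q has the top bid, wins, and pays the second-highest bid $49500. Payoff = $56000 − $49500 = $6500.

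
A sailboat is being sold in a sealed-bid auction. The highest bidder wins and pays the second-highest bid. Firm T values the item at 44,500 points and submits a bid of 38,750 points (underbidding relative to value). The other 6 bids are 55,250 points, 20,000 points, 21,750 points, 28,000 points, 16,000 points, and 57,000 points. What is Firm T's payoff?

Highest competing bid: 57,000 points.
Firm T's bid 38,750 points is not the highest, so Firm T loses, pays nothing, and earns zero payoff.

Firm T's payoff: 0 points.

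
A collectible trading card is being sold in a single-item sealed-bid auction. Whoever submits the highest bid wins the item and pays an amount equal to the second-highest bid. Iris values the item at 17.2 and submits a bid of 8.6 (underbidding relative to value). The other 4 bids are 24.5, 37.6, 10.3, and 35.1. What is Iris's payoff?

Highest competing bid: 37.6.
Iris's bid 8.6 is not the highest, so Iris loses, pays nothing, and earns zero payoff.

Payoff = 0.0.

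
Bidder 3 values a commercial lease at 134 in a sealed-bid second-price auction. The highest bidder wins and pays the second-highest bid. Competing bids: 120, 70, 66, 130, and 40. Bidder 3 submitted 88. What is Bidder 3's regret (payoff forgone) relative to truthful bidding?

The highest competing bid is 130.
Bidding truthfully at 134: Bidder 3 has the top bid, wins, and pays the second-highest bid 130. Payoff = 134 − 130 = 4.
Bidding 88: the top bid is 130 (a rival), so Bidder 3 loses. Payoff = 0.
Regret = truthful payoff − actual payoff = 4 − 0 = 4.

Regret: 4.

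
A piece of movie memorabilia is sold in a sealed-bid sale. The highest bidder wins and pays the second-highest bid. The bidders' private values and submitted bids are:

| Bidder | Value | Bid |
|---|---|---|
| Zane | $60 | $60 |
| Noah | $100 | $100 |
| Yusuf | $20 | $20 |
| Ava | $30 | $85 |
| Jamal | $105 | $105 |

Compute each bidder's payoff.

Sorted high to low: Jamal $105; Noah $100; Ava $85; Zane $60; Yusuf $20.
Jamal has the top bid and wins; the price is the second-highest bid, $100.
Jamal's payoff = $105 − $100 = $5. All other bidders lose, so their payoff is 0.

Zane $0, Noah $0, Yusuf $0, Ava $0, Jamal $5.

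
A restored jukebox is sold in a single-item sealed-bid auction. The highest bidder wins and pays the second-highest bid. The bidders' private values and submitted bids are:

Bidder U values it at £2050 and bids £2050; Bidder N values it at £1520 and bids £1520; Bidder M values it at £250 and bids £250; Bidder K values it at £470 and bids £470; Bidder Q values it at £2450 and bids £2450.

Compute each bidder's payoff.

Ranking the bids: Bidder Q £2450 > Bidder U £2050 > Bidder N £1520 > Bidder K £470 > Bidder M £250.
Bidder Q has the top bid and wins; the price is the second-highest bid, £2050.
Bidder Q's payoff = £2450 − £2050 = £400. All other bidders lose, so their payoff is 0.

Bidder U £0, Bidder N £0, Bidder M £0, Bidder K £0, Bidder Q £400.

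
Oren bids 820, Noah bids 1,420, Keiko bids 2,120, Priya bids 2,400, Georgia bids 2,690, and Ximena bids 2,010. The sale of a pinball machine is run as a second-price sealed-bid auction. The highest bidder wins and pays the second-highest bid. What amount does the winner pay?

Sorted high to low: Georgia 2,690; Priya 2,400; Keiko 2,120; Ximena 2,010; Noah 1,420; Oren 820.
Georgia has the highest bid, so Georgia wins.
The second-highest bid is 2,400, so that is what Georgia pays.

The winner pays 2,400.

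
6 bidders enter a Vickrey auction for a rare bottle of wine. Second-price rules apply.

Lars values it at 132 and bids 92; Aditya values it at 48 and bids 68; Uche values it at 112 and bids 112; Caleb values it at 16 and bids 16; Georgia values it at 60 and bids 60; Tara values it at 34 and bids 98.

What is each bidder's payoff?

Payoffs: Lars 0, Aditya 0, Uche 14, Caleb 0, Georgia 0, Tara 0.

Bids in descending order: Uche 112, then Tara 98, then Lars 92, then Aditya 68, then Georgia 60, then Caleb 16.
Uche has the top bid and wins; the price is the second-highest bid, 98.
Uche's payoff = 112 − 98 = 14. All other bidders lose, so their payoff is 0.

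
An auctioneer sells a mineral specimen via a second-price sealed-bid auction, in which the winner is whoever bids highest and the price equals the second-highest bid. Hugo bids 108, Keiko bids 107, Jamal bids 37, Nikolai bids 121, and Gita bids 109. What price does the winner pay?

The winner pays 109.

Sorted high to low: Nikolai 121; Gita 109; Hugo 108; Keiko 107; Jamal 37.
Nikolai is the highest bidder, so Nikolai wins.
Under the second-price rule, the price is the second-highest bid: 109.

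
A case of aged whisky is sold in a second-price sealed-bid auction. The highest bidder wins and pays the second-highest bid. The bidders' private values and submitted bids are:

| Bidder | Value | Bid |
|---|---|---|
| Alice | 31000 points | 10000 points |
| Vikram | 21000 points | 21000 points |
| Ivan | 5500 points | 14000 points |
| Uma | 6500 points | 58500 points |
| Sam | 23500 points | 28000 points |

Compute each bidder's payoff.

Ranking the bids: Uma 58500 points, then Sam 28000 points, then Vikram 21000 points, then Ivan 14000 points, then Alice 10000 points.
Uma has the top bid and wins; the price is the second-highest bid, 28000 points.
Uma's payoff = 6500 points − 28000 points = -21500 points. All other bidders lose, so their payoff is 0.

Payoffs: Alice 0 points, Vikram 0 points, Ivan 0 points, Uma -21500 points, Sam 0 points.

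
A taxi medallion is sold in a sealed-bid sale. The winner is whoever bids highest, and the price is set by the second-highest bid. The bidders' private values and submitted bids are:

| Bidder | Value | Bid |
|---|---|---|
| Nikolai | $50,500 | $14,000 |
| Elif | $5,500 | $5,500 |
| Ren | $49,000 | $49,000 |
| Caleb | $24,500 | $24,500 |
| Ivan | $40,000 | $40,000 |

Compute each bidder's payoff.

Nikolai $0, Elif $0, Ren $9,000, Caleb $0, Ivan $0.

Sorted high to low: Ren $49,000; Ivan $40,000; Caleb $24,500; Nikolai $14,000; Elif $5,500.
Ren has the top bid and wins; the price is the second-highest bid, $40,000.
Ren's payoff = $49,000 − $40,000 = $9,000. All other bidders lose, so their payoff is 0.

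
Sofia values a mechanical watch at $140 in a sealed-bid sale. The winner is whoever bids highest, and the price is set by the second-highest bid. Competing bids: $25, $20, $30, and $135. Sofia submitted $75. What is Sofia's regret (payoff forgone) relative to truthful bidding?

The highest competing bid is $135.
Bidding truthfully at $140: Sofia has the top bid, wins, and pays the second-highest bid $135. Payoff = $140 − $135 = $5.
Bidding $75: the top bid is $135 (a rival), so Sofia loses. Payoff = $0.
Regret = truthful payoff − actual payoff = $5 − $0 = $5.
This is the dominant-strategy logic: truthful bidding weakly beats any alternative.

Regret: $5.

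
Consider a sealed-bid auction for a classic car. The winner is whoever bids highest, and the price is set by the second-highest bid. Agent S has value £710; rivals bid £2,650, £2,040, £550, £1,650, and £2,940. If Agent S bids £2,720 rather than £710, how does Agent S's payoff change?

The highest competing bid is £2,940.
Bidding truthfully at £710: the top bid is £2,940 (a rival), so Agent S loses. Payoff = £0.
Bidding £2,720: the top bid is £2,940 (a rival), so Agent S loses. Payoff = £0.
Change = £0 − £0 = £0.
The bid only affects whether you win, not the price — here both bids land on the same side of the top rival bid, so the deviation is payoff-neutral.

£0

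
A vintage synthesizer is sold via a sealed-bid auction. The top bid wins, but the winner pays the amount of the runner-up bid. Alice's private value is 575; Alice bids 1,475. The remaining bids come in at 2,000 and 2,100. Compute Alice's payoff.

0

Highest competing bid: 2,100.
Alice's bid 1,475 is not the highest, so Alice loses, pays nothing, and earns zero payoff.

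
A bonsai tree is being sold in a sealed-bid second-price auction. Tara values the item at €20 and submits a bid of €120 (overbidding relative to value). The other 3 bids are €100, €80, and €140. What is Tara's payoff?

Highest competing bid: €140.
Tara's bid €120 is not the highest, so Tara loses, pays nothing, and earns zero payoff.

€0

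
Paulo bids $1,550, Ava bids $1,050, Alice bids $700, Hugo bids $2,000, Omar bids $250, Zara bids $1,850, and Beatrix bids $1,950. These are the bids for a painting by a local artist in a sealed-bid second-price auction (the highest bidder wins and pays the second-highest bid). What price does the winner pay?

Ranking the bids: Hugo $2,000 > Beatrix $1,950 > Zara $1,850 > Paulo $1,550 > Ava $1,050 > Alice $700 > Omar $250.
Hugo is the highest bidder, so Hugo wins.
Under the second-price rule, the price is the second-highest bid: $1,950.

The winner pays $1,950.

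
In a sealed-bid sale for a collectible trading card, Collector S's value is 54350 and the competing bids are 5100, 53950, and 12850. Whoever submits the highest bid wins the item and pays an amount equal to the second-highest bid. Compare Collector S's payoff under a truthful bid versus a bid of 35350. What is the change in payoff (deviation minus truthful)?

Payoff change: -400.

The highest competing bid is 53950.
Bidding truthfully at 54350: Collector S has the top bid, wins, and pays the second-highest bid 53950. Payoff = 54350 − 53950 = 400.
Bidding 35350: the top bid is 53950 (a rival), so Collector S loses. Payoff = 0.
Change = 0 − 400 = -400.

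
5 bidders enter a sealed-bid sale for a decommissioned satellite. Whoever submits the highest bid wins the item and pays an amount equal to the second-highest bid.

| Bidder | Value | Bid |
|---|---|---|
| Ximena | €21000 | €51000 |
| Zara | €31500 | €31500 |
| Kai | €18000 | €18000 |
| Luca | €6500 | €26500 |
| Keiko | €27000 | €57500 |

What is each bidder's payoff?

Ordered from highest: Keiko €57500, then Ximena €51000, then Zara €31500, then Luca €26500, then Kai €18000.
Keiko has the top bid and wins; the price is the second-highest bid, €51000.
Keiko's payoff = €27000 − €51000 = -€24000. All other bidders lose, so their payoff is 0.

Ximena €0, Zara €0, Kai €0, Luca €0, Keiko -€24000.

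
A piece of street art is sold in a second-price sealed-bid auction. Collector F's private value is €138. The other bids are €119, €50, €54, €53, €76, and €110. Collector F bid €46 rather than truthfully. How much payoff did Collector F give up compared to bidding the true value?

The highest competing bid is €119.
Bidding truthfully at €138: Collector F has the top bid, wins, and pays the second-highest bid €119. Payoff = €138 − €119 = €19.
Bidding €46: the top bid is €119 (a rival), so Collector F loses. Payoff = €0.
Regret = truthful payoff − actual payoff = €19 − €0 = €19.
This is the dominant-strategy logic: truthful bidding weakly beats any alternative.

Regret: €19.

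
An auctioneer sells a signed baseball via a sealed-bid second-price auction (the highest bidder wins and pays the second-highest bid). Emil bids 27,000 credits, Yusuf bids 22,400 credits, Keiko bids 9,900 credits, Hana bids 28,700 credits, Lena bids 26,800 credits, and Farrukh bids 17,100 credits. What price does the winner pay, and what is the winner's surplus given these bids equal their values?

Price 27,000 credits; surplus 1,700 credits.

Sorted high to low: Hana 28,700 credits, then Emil 27,000 credits, then Lena 26,800 credits, then Yusuf 22,400 credits, then Farrukh 17,100 credits, then Keiko 9,900 credits.
Hana is the highest bidder, so Hana wins.
Under the second-price rule, the price is the second-highest bid: 27,000 credits.
Surplus = 28,700 credits − 27,000 credits = 1,700 credits.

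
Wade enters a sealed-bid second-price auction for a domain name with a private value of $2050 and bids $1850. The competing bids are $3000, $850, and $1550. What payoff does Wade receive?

Highest competing bid: $3000.
Wade's bid $1850 is not the highest, so Wade loses, pays nothing, and earns zero payoff.

Wade's payoff: $0.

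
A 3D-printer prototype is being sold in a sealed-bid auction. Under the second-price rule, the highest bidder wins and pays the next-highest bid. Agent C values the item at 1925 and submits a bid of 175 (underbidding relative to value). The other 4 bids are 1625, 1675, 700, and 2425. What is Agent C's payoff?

0

Highest competing bid: 2425.
Agent C's bid 175 is not the highest, so Agent C loses, pays nothing, and earns zero payoff.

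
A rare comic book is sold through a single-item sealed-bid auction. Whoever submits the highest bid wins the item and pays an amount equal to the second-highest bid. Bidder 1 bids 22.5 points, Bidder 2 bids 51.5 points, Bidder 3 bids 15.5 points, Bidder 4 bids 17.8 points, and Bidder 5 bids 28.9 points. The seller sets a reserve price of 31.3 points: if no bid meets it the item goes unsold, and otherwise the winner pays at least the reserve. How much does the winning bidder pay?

The winner pays 31.3 points.

Ordered from highest: Bidder 2 51.5 points > Bidder 5 28.9 points > Bidder 1 22.5 points > Bidder 4 17.8 points > Bidder 3 15.5 points.
Bidder 2 has the highest bid, so Bidder 2 wins.
The second-highest bid is 28.9 points, but the reserve 31.3 points is higher, so the price is the reserve.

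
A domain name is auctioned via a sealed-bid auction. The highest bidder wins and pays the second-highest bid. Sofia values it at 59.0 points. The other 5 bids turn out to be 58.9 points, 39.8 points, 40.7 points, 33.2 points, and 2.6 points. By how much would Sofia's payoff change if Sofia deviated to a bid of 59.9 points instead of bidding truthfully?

The highest competing bid is 58.9 points.
Bidding truthfully at 59.0 points: Sofia has the top bid, wins, and pays the second-highest bid 58.9 points. Payoff = 59.0 points − 58.9 points = 0.1 points.
Bidding 59.9 points: Sofia has the top bid, wins, and pays the second-highest bid 58.9 points. Payoff = 59.0 points − 58.9 points = 0.1 points.
Change = 0.1 points − 0.1 points = 0.0 points.
The bid only affects whether you win, not the price — here both bids land on the same side of the top rival bid, so the deviation is payoff-neutral.

Payoff change: 0.0 points.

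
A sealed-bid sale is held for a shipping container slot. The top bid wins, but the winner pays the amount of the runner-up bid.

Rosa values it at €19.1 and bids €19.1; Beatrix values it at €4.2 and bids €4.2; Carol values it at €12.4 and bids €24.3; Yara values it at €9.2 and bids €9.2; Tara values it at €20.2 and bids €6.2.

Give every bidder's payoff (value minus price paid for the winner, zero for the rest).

Ordered from highest: Carol €24.3 > Rosa €19.1 > Yara €9.2 > Tara €6.2 > Beatrix €4.2.
Carol has the top bid and wins; the price is the second-highest bid, €19.1.
Carol's payoff = €12.4 − €19.1 = -€6.7. All other bidders lose, so their payoff is 0.

Rosa €0.0, Beatrix €0.0, Carol -€6.7, Yara €0.0, Tara €0.0.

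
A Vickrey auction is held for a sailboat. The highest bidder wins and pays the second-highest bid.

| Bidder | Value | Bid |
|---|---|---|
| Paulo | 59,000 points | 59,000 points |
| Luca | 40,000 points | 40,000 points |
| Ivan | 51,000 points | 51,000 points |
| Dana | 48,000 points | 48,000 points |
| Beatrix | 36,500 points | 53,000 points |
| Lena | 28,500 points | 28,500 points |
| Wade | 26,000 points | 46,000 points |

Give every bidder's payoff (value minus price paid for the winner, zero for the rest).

Payoffs: Paulo 6,000 points, Luca 0 points, Ivan 0 points, Dana 0 points, Beatrix 0 points, Lena 0 points, Wade 0 points.

Bids in descending order: Paulo 59,000 points, then Beatrix 53,000 points, then Ivan 51,000 points, then Dana 48,000 points, then Wade 46,000 points, then Luca 40,000 points, then Lena 28,500 points.
Paulo has the top bid and wins; the price is the second-highest bid, 53,000 points.
Paulo's payoff = 59,000 points − 53,000 points = 6,000 points. All other bidders lose, so their payoff is 0.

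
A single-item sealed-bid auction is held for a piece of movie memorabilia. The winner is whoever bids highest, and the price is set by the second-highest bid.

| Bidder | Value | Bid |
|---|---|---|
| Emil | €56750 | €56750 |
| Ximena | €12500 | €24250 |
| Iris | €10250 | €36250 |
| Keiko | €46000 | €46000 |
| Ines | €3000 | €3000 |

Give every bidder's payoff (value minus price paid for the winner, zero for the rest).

Ordered from highest: Emil €56750, then Keiko €46000, then Iris €36250, then Ximena €24250, then Ines €3000.
Emil has the top bid and wins; the price is the second-highest bid, €46000.
Emil's payoff = €56750 − €46000 = €10750. All other bidders lose, so their payoff is 0.

Emil €10750, Ximena €0, Iris €0, Keiko €0, Ines €0.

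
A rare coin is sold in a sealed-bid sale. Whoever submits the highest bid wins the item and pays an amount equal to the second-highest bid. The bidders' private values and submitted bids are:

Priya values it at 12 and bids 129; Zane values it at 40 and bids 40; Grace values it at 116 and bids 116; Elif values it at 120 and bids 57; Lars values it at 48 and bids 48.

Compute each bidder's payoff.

Bids in descending order: Priya 129; Grace 116; Elif 57; Lars 48; Zane 40.
Priya has the top bid and wins; the price is the second-highest bid, 116.
Priya's payoff = 12 − 116 = -104. All other bidders lose, so their payoff is 0.

Payoffs: Priya -104, Zane 0, Grace 0, Elif 0, Lars 0.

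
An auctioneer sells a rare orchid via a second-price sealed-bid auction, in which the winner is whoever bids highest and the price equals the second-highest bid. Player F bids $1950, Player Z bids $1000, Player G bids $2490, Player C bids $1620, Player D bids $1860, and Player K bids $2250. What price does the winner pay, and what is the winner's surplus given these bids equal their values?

The winner pays $2250 for a surplus of $240.

Ordered from highest: Player G $2490; Player K $2250; Player F $1950; Player D $1860; Player C $1620; Player Z $1000.
Player G is the highest bidder, so Player G wins.
Under the second-price rule, the price is the second-highest bid: $2250.
Surplus = $2490 − $2250 = $240.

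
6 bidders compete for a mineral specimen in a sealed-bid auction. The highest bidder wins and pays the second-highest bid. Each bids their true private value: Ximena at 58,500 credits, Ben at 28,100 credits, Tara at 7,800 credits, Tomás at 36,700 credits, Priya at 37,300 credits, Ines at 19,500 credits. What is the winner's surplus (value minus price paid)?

Bids in descending order: Ximena 58,500 credits > Priya 37,300 credits > Tomás 36,700 credits > Ben 28,100 credits > Ines 19,500 credits > Tara 7,800 credits.
Ximena wins with the top bid and pays the second-highest, 37,300 credits.
Surplus = 58,500 credits − 37,300 credits = 21,200 credits.

Surplus = 21,200 credits.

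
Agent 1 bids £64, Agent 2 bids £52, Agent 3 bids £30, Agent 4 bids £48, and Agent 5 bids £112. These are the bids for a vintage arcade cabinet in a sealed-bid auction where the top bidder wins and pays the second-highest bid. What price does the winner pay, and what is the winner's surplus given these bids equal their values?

Bids in descending order: Agent 5 £112 > Agent 1 £64 > Agent 2 £52 > Agent 4 £48 > Agent 3 £30.
Agent 5 is the highest bidder, so Agent 5 wins.
Under the second-price rule, the price is the second-highest bid: £64.
Surplus = £112 − £64 = £48.

Price £64; surplus £48.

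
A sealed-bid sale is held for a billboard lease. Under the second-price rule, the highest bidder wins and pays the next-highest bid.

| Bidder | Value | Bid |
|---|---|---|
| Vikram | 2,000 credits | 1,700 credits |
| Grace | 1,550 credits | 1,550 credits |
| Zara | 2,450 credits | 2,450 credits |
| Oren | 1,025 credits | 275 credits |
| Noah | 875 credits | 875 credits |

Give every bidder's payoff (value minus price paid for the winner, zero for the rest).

Ordered from highest: Zara 2,450 credits, then Vikram 1,700 credits, then Grace 1,550 credits, then Noah 875 credits, then Oren 275 credits.
Zara has the top bid and wins; the price is the second-highest bid, 1,700 credits.
Zara's payoff = 2,450 credits − 1,700 credits = 750 credits. All other bidders lose, so their payoff is 0.

Vikram 0 credits, Grace 0 credits, Zara 750 credits, Oren 0 credits, Noah 0 credits.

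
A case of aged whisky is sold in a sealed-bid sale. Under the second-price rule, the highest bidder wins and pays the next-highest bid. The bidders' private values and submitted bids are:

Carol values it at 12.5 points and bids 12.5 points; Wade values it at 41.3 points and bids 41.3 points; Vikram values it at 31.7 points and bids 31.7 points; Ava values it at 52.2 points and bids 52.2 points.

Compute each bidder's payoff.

Bids in descending order: Ava 52.2 points; Wade 41.3 points; Vikram 31.7 points; Carol 12.5 points.
Ava has the top bid and wins; the price is the second-highest bid, 41.3 points.
Ava's payoff = 52.2 points − 41.3 points = 10.9 points. All other bidders lose, so their payoff is 0.

Carol 0.0 points, Wade 0.0 points, Vikram 0.0 points, Ava 10.9 points.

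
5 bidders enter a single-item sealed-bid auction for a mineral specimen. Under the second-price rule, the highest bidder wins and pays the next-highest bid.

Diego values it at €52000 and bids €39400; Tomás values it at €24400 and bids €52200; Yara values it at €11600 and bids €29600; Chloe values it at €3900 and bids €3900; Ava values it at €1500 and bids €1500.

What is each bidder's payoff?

Ordered from highest: Tomás €52200; Diego €39400; Yara €29600; Chloe €3900; Ava €1500.
Tomás has the top bid and wins; the price is the second-highest bid, €39400.
Tomás's payoff = €24400 − €39400 = -€15000. All other bidders lose, so their payoff is 0.

Diego €0, Tomás -€15000, Yara €0, Chloe €0, Ava €0.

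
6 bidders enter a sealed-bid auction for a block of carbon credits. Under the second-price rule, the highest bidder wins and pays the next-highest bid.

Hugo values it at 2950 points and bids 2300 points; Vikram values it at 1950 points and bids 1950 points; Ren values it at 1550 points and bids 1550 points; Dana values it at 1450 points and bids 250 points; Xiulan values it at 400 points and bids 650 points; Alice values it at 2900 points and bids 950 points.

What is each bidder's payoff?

Payoffs: Hugo 1000 points, Vikram 0 points, Ren 0 points, Dana 0 points, Xiulan 0 points, Alice 0 points.

Ordered from highest: Hugo 2300 points > Vikram 1950 points > Ren 1550 points > Alice 950 points > Xiulan 650 points > Dana 250 points.
Hugo has the top bid and wins; the price is the second-highest bid, 1950 points.
Hugo's payoff = 2950 points − 1950 points = 1000 points. All other bidders lose, so their payoff is 0.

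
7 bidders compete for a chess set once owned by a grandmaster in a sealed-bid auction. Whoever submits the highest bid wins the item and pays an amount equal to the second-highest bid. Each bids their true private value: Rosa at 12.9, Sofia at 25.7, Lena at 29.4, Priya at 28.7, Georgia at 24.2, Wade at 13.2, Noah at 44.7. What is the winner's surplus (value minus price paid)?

Ordered from highest: Noah 44.7, then Lena 29.4, then Priya 28.7, then Sofia 25.7, then Georgia 24.2, then Wade 13.2, then Rosa 12.9.
Noah wins with the top bid and pays the second-highest, 29.4.
Surplus = 44.7 − 29.4 = 15.3.

Surplus = 15.3.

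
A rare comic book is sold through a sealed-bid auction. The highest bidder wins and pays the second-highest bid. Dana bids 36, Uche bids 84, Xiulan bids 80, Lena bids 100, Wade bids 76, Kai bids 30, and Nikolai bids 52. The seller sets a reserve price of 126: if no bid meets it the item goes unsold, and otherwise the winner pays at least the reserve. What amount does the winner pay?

Sorted high to low: Lena 100; Uche 84; Xiulan 80; Wade 76; Nikolai 52; Dana 36; Kai 30.
The top bid 100 is below the reserve 126, so the item goes unsold and nothing is paid.

unsold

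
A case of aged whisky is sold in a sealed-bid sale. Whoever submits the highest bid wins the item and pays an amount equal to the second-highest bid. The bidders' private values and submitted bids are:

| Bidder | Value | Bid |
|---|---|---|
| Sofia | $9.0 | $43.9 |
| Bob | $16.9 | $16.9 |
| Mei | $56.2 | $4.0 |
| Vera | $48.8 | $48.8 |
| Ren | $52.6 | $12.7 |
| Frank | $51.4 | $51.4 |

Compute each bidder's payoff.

Bids in descending order: Frank $51.4 > Vera $48.8 > Sofia $43.9 > Bob $16.9 > Ren $12.7 > Mei $4.0.
Frank has the top bid and wins; the price is the second-highest bid, $48.8.
Frank's payoff = $51.4 − $48.8 = $2.6. All other bidders lose, so their payoff is 0.

Payoffs: Sofia $0.0, Bob $0.0, Mei $0.0, Vera $0.0, Ren $0.0, Frank $2.6.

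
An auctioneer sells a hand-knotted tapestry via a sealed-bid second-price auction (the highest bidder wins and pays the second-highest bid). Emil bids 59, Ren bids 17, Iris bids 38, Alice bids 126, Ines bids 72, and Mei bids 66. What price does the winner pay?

72

Bids in descending order: Alice 126, then Ines 72, then Mei 66, then Emil 59, then Iris 38, then Ren 17.
Alice is the highest bidder, so Alice wins.
Under the second-price rule, the price is the second-highest bid: 72.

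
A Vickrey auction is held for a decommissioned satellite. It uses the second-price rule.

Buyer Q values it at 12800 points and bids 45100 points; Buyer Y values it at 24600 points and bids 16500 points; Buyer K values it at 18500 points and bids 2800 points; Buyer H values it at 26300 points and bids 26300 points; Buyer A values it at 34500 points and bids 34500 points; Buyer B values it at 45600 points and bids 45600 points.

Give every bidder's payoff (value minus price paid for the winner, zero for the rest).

Ordered from highest: Buyer B 45600 points; Buyer Q 45100 points; Buyer A 34500 points; Buyer H 26300 points; Buyer Y 16500 points; Buyer K 2800 points.
Buyer B has the top bid and wins; the price is the second-highest bid, 45100 points.
Buyer B's payoff = 45600 points − 45100 points = 500 points. All other bidders lose, so their payoff is 0.

Payoffs: Buyer Q 0 points, Buyer Y 0 points, Buyer K 0 points, Buyer H 0 points, Buyer A 0 points, Buyer B 500 points.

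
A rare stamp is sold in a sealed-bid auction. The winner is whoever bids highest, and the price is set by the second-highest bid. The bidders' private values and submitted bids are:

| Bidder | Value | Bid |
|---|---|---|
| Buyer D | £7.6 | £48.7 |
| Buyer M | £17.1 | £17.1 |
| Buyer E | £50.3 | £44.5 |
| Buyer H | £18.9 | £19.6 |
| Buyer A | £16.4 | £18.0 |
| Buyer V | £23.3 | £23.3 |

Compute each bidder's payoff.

Payoffs: Buyer D -£36.9, Buyer M £0.0, Buyer E £0.0, Buyer H £0.0, Buyer A £0.0, Buyer V £0.0.

Ordered from highest: Buyer D £48.7, then Buyer E £44.5, then Buyer V £23.3, then Buyer H £19.6, then Buyer A £18.0, then Buyer M £17.1.
Buyer D has the top bid and wins; the price is the second-highest bid, £44.5.
Buyer D's payoff = £7.6 − £44.5 = -£36.9. All other bidders lose, so their payoff is 0.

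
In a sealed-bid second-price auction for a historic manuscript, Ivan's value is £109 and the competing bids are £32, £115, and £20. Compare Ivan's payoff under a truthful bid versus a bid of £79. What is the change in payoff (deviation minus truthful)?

The highest competing bid is £115.
Bidding truthfully at £109: the top bid is £115 (a rival), so Ivan loses. Payoff = £0.
Bidding £79: the top bid is £115 (a rival), so Ivan loses. Payoff = £0.
Change = £0 − £0 = £0.
The bid only affects whether you win, not the price — here both bids land on the same side of the top rival bid, so the deviation is payoff-neutral.

£0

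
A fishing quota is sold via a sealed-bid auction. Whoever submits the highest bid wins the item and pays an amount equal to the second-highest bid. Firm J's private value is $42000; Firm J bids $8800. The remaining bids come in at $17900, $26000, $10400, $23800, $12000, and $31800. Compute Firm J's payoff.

Highest competing bid: $31800.
Firm J's bid $8800 is not the highest, so Firm J loses, pays nothing, and earns zero payoff.

Payoff = $0.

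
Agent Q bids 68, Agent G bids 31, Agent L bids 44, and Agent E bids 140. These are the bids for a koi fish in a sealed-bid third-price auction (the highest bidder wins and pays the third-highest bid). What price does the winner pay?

Ordered from highest: Agent E 140 > Agent Q 68 > Agent L 44 > Agent G 31.
Agent E is the highest bidder, so Agent E wins.
Under the third-price rule, the price is the third-highest bid: 44.

44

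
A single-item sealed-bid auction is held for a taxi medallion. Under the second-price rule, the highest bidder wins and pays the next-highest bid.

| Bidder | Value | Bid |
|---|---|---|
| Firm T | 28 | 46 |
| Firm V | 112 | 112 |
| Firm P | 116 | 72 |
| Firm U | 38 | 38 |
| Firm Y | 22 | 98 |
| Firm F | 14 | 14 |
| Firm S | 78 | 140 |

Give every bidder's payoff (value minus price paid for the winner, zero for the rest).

Firm T 0, Firm V 0, Firm P 0, Firm U 0, Firm Y 0, Firm F 0, Firm S -34.

Sorted high to low: Firm S 140, then Firm V 112, then Firm Y 98, then Firm P 72, then Firm T 46, then Firm U 38, then Firm F 14.
Firm S has the top bid and wins; the price is the second-highest bid, 112.
Firm S's payoff = 78 − 112 = -34. All other bidders lose, so their payoff is 0.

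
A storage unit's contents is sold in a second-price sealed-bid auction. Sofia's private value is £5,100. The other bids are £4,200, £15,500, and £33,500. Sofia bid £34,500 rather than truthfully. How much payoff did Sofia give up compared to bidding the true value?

Regret: £28,400.

The highest competing bid is £33,500.
Bidding truthfully at £5,100: the top bid is £33,500 (a rival), so Sofia loses. Payoff = £0.
Bidding £34,500: Sofia has the top bid, wins, and pays the second-highest bid £33,500. Payoff = £5,100 − £33,500 = -£28,400.
Regret = truthful payoff − actual payoff = £0 − -£28,400 = £28,400.
Deviating from a truthful bid can only lose payoff in a second-price auction — never gain.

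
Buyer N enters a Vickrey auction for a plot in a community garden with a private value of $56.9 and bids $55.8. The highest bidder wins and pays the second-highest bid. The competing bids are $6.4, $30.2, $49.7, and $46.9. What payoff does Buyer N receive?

Highest competing bid: $49.7.
Buyer N's bid $55.8 is the highest overall, so Buyer N wins and pays the second-highest bid, $49.7.
Payoff = value − price = $56.9 − $49.7 = $7.2.

$7.2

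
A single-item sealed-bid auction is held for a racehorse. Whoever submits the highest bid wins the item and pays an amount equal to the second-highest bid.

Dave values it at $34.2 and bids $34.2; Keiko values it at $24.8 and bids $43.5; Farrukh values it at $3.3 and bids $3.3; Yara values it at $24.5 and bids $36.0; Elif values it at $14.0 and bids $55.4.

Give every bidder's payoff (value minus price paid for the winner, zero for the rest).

Payoffs: Dave $0.0, Keiko $0.0, Farrukh $0.0, Yara $0.0, Elif -$29.5.

Ordered from highest: Elif $55.4, then Keiko $43.5, then Yara $36.0, then Dave $34.2, then Farrukh $3.3.
Elif has the top bid and wins; the price is the second-highest bid, $43.5.
Elif's payoff = $14.0 − $43.5 = -$29.5. All other bidders lose, so their payoff is 0.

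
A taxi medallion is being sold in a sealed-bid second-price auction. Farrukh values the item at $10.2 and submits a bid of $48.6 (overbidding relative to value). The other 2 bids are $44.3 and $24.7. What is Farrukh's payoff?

Highest competing bid: $44.3.
Farrukh's bid $48.6 is the highest overall, so Farrukh wins and pays the second-highest bid, $44.3.
Payoff = value − price = $10.2 − $44.3 = -$34.1.

-$34.1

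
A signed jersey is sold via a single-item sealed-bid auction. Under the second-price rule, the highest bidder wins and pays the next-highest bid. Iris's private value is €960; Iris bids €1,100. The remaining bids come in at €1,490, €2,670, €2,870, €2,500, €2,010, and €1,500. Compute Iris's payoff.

Highest competing bid: €2,870.
Iris's bid €1,100 is not the highest, so Iris loses, pays nothing, and earns zero payoff.

Payoff = €0.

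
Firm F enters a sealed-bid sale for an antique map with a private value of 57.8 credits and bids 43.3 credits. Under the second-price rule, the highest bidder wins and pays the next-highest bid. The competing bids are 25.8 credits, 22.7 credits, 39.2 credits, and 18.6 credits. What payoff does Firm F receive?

Highest competing bid: 39.2 credits.
Firm F's bid 43.3 credits is the highest overall, so Firm F wins and pays the second-highest bid, 39.2 credits.
Payoff = value − price = 57.8 credits − 39.2 credits = 18.6 credits.

Firm F's payoff: 18.6 credits.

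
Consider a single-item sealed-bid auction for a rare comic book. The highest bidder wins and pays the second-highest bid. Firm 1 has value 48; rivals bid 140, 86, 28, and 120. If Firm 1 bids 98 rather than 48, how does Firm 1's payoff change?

Change in payoff: 0.

The highest competing bid is 140.
Bidding truthfully at 48: the top bid is 140 (a rival), so Firm 1 loses. Payoff = 0.
Bidding 98: the top bid is 140 (a rival), so Firm 1 loses. Payoff = 0.
Change = 0 − 0 = 0.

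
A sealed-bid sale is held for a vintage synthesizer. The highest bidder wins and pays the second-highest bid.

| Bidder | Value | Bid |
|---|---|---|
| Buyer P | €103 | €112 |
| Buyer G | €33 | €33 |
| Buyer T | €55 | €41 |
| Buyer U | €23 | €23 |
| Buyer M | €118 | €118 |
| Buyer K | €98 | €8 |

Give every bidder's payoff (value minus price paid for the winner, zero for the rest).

Bids in descending order: Buyer M €118, then Buyer P €112, then Buyer T €41, then Buyer G €33, then Buyer U €23, then Buyer K €8.
Buyer M has the top bid and wins; the price is the second-highest bid, €112.
Buyer M's payoff = €118 − €112 = €6. All other bidders lose, so their payoff is 0.

Payoffs: Buyer P €0, Buyer G €0, Buyer T €0, Buyer U €0, Buyer M €6, Buyer K €0.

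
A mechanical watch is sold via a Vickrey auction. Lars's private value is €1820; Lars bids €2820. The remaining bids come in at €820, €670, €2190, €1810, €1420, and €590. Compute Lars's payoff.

Payoff = -€370.

Highest competing bid: €2190.
Lars's bid €2820 is the highest overall, so Lars wins and pays the second-highest bid, €2190.
Payoff = value − price = €1820 − €2190 = -€370.
Overbidding won the item at a price above value — truthful bidding would have avoided this loss.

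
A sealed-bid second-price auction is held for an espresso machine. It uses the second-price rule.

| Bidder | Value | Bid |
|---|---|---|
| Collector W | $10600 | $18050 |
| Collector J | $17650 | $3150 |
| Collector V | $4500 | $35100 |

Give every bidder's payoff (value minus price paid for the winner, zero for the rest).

Collector W $0, Collector J $0, Collector V -$13550.

Bids in descending order: Collector V $35100, then Collector W $18050, then Collector J $3150.
Collector V has the top bid and wins; the price is the second-highest bid, $18050.
Collector V's payoff = $4500 − $18050 = -$13550. All other bidders lose, so their payoff is 0.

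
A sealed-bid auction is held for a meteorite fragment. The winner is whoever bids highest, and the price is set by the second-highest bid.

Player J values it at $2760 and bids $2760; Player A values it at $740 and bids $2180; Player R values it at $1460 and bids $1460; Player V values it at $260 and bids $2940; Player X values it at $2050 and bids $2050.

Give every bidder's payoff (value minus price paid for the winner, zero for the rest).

Bids in descending order: Player V $2940; Player J $2760; Player A $2180; Player X $2050; Player R $1460.
Player V has the top bid and wins; the price is the second-highest bid, $2760.
Player V's payoff = $260 − $2760 = -$2500. All other bidders lose, so their payoff is 0.

Payoffs: Player J $0, Player A $0, Player R $0, Player V -$2500, Player X $0.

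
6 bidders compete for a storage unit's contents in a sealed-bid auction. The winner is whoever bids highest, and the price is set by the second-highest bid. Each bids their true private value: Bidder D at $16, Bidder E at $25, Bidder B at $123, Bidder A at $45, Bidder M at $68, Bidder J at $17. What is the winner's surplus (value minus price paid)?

$55

Sorted high to low: Bidder B $123 > Bidder M $68 > Bidder A $45 > Bidder E $25 > Bidder J $17 > Bidder D $16.
Bidder B wins with the top bid and pays the second-highest, $68.
Surplus = $123 − $68 = $55.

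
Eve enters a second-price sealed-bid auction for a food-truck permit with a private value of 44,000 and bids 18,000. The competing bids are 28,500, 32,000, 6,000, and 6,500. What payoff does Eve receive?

0

Highest competing bid: 32,000.
Eve's bid 18,000 is not the highest, so Eve loses, pays nothing, and earns zero payoff.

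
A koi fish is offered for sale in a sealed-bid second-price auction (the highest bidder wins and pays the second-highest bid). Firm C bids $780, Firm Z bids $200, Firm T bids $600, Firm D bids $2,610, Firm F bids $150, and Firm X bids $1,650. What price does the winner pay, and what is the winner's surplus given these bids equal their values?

Ordered from highest: Firm D $2,610, then Firm X $1,650, then Firm C $780, then Firm T $600, then Firm Z $200, then Firm F $150.
Firm D is the highest bidder, so Firm D wins.
Under the second-price rule, the price is the second-highest bid: $1,650.
Surplus = $2,610 − $1,650 = $960.

The winner pays $1,650 for a surplus of $960.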